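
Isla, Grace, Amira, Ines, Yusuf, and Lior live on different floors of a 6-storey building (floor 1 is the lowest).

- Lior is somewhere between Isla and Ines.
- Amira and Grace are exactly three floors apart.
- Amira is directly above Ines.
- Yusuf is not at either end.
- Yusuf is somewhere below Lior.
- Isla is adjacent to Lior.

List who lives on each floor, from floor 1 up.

From clue 1: Lior is in {2,3,4,5}.
From clues 1–4: Isla is in {1,6}.
From clues 1–6: Grace → floor 1, Yusuf → floor 2, Ines → floor 3, Amira → floor 4, Lior → floor 5, Isla → floor 6.

Grace, Yusuf, Ines, Amira, Lior, Isla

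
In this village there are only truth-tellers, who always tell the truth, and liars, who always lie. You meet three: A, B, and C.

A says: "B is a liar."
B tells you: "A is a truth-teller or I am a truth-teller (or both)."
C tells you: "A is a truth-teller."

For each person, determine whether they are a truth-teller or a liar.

A: liar, B: truth-teller, C: liar

Consider A. Suppose A is a truth-teller.
Then no assignment of the remaining roles makes every statement match its speaker's type — contradiction.
So A is a liar.
With that fixed, C's statement is false, so C is a liar.
Consider B. Suppose B is a liar.
Then A's statement comes out true, contradicting A being a liar.
So B is a truth-teller.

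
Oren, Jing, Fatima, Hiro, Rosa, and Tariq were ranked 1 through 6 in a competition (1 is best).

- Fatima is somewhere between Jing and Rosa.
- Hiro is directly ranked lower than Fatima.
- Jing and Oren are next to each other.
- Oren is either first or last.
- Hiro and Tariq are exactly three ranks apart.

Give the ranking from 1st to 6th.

Tariq, Rosa, Fatima, Hiro, Jing, Oren

From clue 1: Fatima is in {2,3,4,5}.
From clues 1–2: Fatima is in {2,3,4}.
From clues 1–4: Oren is in {1,6}.
From clues 1–5: Tariq → rank 1, Rosa → rank 2, Fatima → rank 3, Hiro → rank 4, Jing → rank 5, Oren → rank 6.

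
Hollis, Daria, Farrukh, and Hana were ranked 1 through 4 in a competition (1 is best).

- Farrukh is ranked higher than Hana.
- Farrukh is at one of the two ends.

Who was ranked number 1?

Farrukh

With clue 1, Hana is ruled out for rank 1.
With clues 1–2, Daria and Hollis are ruled out for rank 1.
So rank 1 is Farrukh.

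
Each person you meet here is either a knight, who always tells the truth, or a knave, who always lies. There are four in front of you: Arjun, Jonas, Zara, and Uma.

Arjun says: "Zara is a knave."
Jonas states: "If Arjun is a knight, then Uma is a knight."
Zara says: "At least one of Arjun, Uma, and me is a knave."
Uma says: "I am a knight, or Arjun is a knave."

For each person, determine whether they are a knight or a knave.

Consider Arjun. Suppose Arjun is a knight.
Then no assignment of the remaining roles makes every statement match its speaker's type — contradiction.
So Arjun is a knave.
With that fixed, Jonas's statement is true, so Jonas is a knight.
With that fixed, Zara's statement is true, so Zara is a knight.
With that fixed, Uma's statement is true, so Uma is a knight.

Arjun: knave, Jonas: knight, Zara: knight, Uma: knight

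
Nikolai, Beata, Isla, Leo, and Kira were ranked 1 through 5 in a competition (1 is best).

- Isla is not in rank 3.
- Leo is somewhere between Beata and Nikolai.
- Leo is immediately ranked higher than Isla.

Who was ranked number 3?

Leo

With clue 1, Isla is ruled out for rank 3.
With clues 1–3, Beata, Kira, and Nikolai are ruled out for rank 3.
So rank 3 is Leo.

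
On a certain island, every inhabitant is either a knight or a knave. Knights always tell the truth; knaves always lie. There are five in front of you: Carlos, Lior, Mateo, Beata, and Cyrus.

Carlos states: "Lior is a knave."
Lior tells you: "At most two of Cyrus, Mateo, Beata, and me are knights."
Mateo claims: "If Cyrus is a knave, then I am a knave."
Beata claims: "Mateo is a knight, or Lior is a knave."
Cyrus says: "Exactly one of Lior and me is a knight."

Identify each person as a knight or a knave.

Carlos: knight, Lior: knave, Mateo: knight, Beata: knight, Cyrus: knight

Consider Carlos. Suppose Carlos is a knave.
Then no assignment of the remaining roles makes every statement match its speaker's type — contradiction.
So Carlos is a knight.
Consider Lior. Suppose Lior is a knight.
Then Carlos's statement comes out false, contradicting Carlos being a knight.
So Lior is a knave.
With that fixed, Beata's statement is true, so Beata is a knight.
Consider Mateo. Suppose Mateo is a knave.
Then Lior's statement comes out true, contradicting Lior being a knave.
So Mateo is a knight.
Consider Cyrus. Suppose Cyrus is a knave.
Then Lior's statement comes out true, contradicting Lior being a knave.
So Cyrus is a knight.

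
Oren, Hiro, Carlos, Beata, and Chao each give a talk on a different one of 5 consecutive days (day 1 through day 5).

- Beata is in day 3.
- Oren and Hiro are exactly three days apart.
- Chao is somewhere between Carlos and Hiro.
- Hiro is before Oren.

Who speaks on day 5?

Carlos

With clue 1, Beata is ruled out for day 5.
With clues 1–3, Chao and Oren are ruled out for day 5.
With clues 1–4, Hiro is ruled out for day 5.
So day 5 is Carlos.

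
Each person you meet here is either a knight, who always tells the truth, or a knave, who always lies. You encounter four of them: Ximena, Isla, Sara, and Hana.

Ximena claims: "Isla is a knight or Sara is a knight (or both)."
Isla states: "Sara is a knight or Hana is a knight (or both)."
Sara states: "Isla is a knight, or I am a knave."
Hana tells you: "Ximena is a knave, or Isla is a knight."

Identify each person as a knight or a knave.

Consider Ximena. Suppose Ximena is a knave.
Then no assignment of the remaining roles makes every statement match its speaker's type — contradiction.
So Ximena is a knight.
Consider Isla. Suppose Isla is a knave.
Then whichever role Sara has, Sara's statement has the wrong truth value — contradiction.
So Isla is a knight.
With that fixed, Sara's statement is true, so Sara is a knight.
With that fixed, Hana's statement is true, so Hana is a knight.

Ximena: knight, Isla: knight, Sara: knight, Hana: knight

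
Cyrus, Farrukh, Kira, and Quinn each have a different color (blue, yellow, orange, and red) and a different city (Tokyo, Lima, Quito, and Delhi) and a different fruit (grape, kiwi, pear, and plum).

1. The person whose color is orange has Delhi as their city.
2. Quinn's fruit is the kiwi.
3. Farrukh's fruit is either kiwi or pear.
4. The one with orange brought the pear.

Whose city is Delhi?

Farrukh

With clues 1–4, Cyrus, Kira, and Quinn are impossible for the one with city Delhi.
That leaves Farrukh.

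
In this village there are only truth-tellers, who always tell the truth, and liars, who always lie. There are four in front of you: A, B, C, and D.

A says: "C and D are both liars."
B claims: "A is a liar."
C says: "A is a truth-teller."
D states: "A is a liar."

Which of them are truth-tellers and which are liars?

Consider A. Suppose A is a truth-teller.
Then no assignment of the remaining roles makes every statement match its speaker's type — contradiction.
So A is a liar.
With that fixed, B's statement is true, so B is a truth-teller.
With that fixed, C's statement is false, so C is a liar.
With that fixed, D's statement is true, so D is a truth-teller.

A: liar, B: truth-teller, C: liar, D: truth-teller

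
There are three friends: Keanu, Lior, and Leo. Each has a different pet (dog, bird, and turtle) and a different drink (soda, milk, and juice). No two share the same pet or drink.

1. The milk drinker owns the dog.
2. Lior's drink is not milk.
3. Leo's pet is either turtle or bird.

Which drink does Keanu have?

With clues 1–3, juice and soda are impossible for Keanu's drink.
That leaves milk.

milk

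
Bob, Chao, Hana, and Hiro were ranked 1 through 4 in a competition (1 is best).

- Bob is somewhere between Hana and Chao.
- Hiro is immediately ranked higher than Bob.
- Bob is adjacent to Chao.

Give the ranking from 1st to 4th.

From clue 1: Bob is in {2,3}.
From clues 1–2: Hiro → rank 2, Bob → rank 3.
From clues 1–3: Hana → rank 1, Chao → rank 4.

Hana, Hiro, Bob, Chao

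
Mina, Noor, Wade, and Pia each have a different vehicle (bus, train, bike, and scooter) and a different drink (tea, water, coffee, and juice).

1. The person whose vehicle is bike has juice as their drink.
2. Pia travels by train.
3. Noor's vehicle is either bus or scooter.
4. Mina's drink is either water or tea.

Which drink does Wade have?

juice

With clues 1–4, coffee, tea, and water are impossible for Wade's drink.
That leaves juice.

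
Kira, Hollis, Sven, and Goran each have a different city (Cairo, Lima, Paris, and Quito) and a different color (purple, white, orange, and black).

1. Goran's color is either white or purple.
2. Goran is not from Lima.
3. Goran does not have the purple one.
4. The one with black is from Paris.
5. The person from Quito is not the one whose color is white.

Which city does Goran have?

With clues 1–2, Lima is impossible for Goran's city.
With clues 1–4, Paris is impossible for Goran's city.
With clues 1–5, Quito is impossible for Goran's city.
That leaves Cairo.

Cairo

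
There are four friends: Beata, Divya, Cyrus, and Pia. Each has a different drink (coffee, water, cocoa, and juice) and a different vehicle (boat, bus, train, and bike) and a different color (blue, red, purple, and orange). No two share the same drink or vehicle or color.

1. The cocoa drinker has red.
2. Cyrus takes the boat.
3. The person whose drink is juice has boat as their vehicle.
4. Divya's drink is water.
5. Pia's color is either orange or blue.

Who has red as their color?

Beata

With clues 1–3, Cyrus is impossible for the one with color red.
With clues 1–4, Divya is impossible for the one with color red.
With clues 1–5, Pia is impossible for the one with color red.
That leaves Beata.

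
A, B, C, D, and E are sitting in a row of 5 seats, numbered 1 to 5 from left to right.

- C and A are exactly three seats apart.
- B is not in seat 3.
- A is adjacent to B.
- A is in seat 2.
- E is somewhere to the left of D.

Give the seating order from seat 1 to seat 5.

From clue 1: A is in {1,2,4,5}.
From clues 1–4: B → seat 1, A → seat 2, C → seat 5.
From clues 1–5: E → seat 3, D → seat 4.

B, A, E, D, C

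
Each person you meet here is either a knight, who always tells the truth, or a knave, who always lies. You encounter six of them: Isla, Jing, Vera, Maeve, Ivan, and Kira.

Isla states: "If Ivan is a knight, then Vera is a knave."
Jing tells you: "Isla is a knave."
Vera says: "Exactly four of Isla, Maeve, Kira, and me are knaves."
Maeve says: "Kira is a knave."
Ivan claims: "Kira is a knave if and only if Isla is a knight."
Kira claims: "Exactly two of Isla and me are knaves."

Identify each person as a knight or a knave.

Isla: knight, Jing: knave, Vera: knave, Maeve: knight, Ivan: knight, Kira: knave

Consider Isla. Suppose Isla is a knave.
Then whichever role Kira has, Kira's statement has the wrong truth value — contradiction.
So Isla is a knight.
With that fixed, Jing's statement is false, so Jing is a knave.
With that fixed, Vera's statement is false, so Vera is a knave.
With that fixed, Kira's statement is false, so Kira is a knave.
With that fixed, Maeve's statement is true, so Maeve is a knight.
With that fixed, Ivan's statement is true, so Ivan is a knight.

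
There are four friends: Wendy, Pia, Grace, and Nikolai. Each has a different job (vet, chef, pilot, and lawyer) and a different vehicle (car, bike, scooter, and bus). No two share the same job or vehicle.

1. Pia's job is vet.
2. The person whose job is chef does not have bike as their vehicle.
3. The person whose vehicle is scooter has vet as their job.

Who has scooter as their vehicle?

With clues 1–3, Grace, Nikolai, and Wendy are impossible for the one with vehicle scooter.
That leaves Pia.

Pia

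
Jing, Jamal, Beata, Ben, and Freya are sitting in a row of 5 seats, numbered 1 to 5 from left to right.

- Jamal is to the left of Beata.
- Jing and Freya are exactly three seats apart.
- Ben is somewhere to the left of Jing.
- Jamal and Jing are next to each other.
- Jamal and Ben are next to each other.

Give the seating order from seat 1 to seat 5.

Freya, Ben, Jamal, Jing, Beata

From clue 1: Jamal is in {1,2,3,4}.
From clues 1–2: Jamal is in {1,2,3}.
From clues 1–3: Jing is in {2,4,5}.
From clues 1–4: Jamal → seat 3.
From clues 1–5: Freya → seat 1, Ben → seat 2, Jing → seat 4, Beata → seat 5.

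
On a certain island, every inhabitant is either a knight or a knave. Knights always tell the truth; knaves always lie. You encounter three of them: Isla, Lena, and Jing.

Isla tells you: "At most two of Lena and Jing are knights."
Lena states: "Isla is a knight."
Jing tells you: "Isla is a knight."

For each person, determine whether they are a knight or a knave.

Regardless of anyone's role, Isla's statement is true, so Isla is a knight.
With that fixed, Lena's statement is true, so Lena is a knight.
With that fixed, Jing's statement is true, so Jing is a knight.

Isla: knight, Lena: knight, Jing: knight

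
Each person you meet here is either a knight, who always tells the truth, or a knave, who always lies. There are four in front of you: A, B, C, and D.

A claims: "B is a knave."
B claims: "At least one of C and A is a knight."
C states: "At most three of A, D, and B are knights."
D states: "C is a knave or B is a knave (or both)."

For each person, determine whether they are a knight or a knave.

A: knave, B: knight, C: knight, D: knave

Regardless of anyone's role, C's statement is true, so C is a knight.
With that fixed, B's statement is true, so B is a knight.
With that fixed, D's statement is false, so D is a knave.
With that fixed, A's statement is false, so A is a knave.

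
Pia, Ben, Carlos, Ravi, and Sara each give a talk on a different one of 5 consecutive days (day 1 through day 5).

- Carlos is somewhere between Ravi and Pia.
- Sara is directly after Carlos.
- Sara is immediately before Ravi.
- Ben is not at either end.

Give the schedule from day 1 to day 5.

Pia, Ben, Carlos, Sara, Ravi

From clue 1: Carlos is in {2,3,4}.
From clues 1–2: Carlos is in {2,3}.
From clues 1–3: Pia is in {1,2}.
From clues 1–4: Pia → day 1, Ben → day 2, Carlos → day 3, Sara → day 4, Ravi → day 5.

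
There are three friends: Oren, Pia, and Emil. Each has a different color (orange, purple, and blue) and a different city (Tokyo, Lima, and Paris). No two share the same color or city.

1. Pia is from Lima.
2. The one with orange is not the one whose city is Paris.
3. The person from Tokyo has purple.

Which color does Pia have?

orange

With clues 1–3, blue and purple are impossible for Pia's color.
That leaves orange.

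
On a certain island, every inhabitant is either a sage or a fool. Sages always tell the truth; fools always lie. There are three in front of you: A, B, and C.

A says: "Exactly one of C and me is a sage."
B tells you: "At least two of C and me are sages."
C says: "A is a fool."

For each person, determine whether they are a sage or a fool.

A: sage, B: fool, C: fool

Consider A. Suppose A is a fool.
Then no assignment of the remaining roles makes every statement match its speaker's type — contradiction.
So A is a sage.
With that fixed, C's statement is false, so C is a fool.
With that fixed, B's statement is false, so B is a fool.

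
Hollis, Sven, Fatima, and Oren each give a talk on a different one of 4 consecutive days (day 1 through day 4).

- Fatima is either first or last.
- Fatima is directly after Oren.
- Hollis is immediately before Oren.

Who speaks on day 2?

With clue 1, Fatima is ruled out for day 2.
With clues 1–2, Oren is ruled out for day 2.
With clues 1–3, Sven is ruled out for day 2.
So day 2 is Hollis.

Hollis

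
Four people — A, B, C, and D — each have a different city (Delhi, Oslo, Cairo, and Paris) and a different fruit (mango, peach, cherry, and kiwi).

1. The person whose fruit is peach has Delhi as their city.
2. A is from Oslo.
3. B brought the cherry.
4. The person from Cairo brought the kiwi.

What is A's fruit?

mango

With clues 1–2, peach is impossible for A's fruit.
With clues 1–3, cherry is impossible for A's fruit.
With clues 1–4, kiwi is impossible for A's fruit.
That leaves mango.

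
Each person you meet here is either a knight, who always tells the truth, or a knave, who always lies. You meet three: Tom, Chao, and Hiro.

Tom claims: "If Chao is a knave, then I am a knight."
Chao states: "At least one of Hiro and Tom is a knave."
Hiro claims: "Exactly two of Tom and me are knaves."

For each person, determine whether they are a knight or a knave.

Consider Tom. Suppose Tom is a knave.
Then whichever role Hiro has, Hiro's statement has the wrong truth value — contradiction.
So Tom is a knight.
With that fixed, Hiro's statement is false, so Hiro is a knave.
With that fixed, Chao's statement is true, so Chao is a knight.

Tom: knight, Chao: knight, Hiro: knave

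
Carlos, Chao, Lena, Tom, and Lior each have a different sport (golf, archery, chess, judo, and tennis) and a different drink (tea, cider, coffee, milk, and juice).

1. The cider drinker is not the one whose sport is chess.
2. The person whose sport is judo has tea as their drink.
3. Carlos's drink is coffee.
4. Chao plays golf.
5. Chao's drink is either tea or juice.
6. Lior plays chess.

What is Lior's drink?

With clues 1–3, coffee is impossible for Lior's drink.
With clues 1–5, juice is impossible for Lior's drink.
With clues 1–6, cider and tea are impossible for Lior's drink.
That leaves milk.

milk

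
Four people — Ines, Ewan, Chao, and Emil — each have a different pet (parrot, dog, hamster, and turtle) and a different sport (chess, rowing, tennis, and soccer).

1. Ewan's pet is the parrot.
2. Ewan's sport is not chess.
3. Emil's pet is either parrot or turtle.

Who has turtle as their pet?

Clue 1 rules out Ewan for the one with pet turtle.
With clues 1–3, Chao and Ines are impossible for the one with pet turtle.
That leaves Emil.

Emil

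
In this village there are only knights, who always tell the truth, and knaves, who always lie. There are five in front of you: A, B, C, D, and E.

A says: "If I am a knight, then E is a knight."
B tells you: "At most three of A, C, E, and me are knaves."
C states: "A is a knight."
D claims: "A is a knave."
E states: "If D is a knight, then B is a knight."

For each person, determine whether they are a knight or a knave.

Consider A. Suppose A is a knave.
Then A's own statement would have to be false, but it can't be — contradiction.
So A is a knight.
With that fixed, B's statement is true, so B is a knight.
With that fixed, C's statement is true, so C is a knight.
With that fixed, D's statement is false, so D is a knave.
With that fixed, E's statement is true, so E is a knight.

A: knight, B: knight, C: knight, D: knave, E: knight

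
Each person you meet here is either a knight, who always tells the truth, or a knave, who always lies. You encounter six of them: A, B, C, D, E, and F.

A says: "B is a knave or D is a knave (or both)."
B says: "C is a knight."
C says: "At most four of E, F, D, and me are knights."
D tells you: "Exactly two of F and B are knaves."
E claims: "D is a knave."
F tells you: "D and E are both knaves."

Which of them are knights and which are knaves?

Regardless of anyone's role, C's statement is true, so C is a knight.
With that fixed, B's statement is true, so B is a knight.
With that fixed, D's statement is false, so D is a knave.
With that fixed, E's statement is true, so E is a knight.
With that fixed, F's statement is false, so F is a knave.
With that fixed, A's statement is true, so A is a knight.

A: knight, B: knight, C: knight, D: knave, E: knight, F: knave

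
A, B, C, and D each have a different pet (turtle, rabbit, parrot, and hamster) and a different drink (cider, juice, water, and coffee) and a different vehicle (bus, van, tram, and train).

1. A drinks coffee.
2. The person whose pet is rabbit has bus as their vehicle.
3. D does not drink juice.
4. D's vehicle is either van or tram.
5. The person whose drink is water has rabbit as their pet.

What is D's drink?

cider

Clue 1 rules out coffee for D's drink.
With clues 1–3, juice is impossible for D's drink.
With clues 1–5, water is impossible for D's drink.
That leaves cider.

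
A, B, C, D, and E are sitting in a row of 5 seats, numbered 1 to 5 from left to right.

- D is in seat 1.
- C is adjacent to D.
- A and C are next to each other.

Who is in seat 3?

With clue 1, D is ruled out for seat 3.
With clues 1–2, C is ruled out for seat 3.
With clues 1–3, B and E are ruled out for seat 3.
So seat 3 is A.

A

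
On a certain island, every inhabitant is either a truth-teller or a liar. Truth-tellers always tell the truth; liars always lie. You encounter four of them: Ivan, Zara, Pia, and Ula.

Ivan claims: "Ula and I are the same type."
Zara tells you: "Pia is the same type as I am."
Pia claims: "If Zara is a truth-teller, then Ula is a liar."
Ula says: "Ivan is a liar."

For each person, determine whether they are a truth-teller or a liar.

Ivan: liar, Zara: liar, Pia: truth-teller, Ula: truth-teller

Consider Ivan. Suppose Ivan is a truth-teller.
Then no assignment of the remaining roles makes every statement match its speaker's type — contradiction.
So Ivan is a liar.
With that fixed, Ula's statement is true, so Ula is a truth-teller.
Consider Zara. Suppose Zara is a truth-teller.
Then no assignment of the remaining roles makes every statement match its speaker's type — contradiction.
So Zara is a liar.
With that fixed, Pia's statement is true, so Pia is a truth-teller.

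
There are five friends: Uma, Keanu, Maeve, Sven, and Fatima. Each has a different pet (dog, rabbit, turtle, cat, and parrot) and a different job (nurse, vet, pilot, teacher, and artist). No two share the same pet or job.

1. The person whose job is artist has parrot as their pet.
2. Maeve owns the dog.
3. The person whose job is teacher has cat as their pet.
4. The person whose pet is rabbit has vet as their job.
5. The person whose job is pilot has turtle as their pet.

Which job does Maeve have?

nurse

With clues 1–2, artist is impossible for Maeve's job.
With clues 1–3, teacher is impossible for Maeve's job.
With clues 1–4, vet is impossible for Maeve's job.
With clues 1–5, pilot is impossible for Maeve's job.
That leaves nurse.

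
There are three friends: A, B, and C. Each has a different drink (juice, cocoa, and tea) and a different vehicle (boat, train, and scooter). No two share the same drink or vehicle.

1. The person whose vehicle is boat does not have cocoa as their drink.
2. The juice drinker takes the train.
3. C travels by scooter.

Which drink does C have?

cocoa

With clues 1–3, juice and tea are impossible for C's drink.
That leaves cocoa.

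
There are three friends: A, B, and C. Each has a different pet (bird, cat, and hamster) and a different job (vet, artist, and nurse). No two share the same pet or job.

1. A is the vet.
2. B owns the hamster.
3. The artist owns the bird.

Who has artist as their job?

C

Clue 1 rules out A for the one with job artist.
With clues 1–3, B is impossible for the one with job artist.
That leaves C.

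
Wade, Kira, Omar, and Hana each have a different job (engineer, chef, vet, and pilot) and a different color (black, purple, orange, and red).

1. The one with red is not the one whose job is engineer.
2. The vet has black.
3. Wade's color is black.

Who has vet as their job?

Wade

With clues 1–3, Hana, Kira, and Omar are impossible for the one with job vet.
That leaves Wade.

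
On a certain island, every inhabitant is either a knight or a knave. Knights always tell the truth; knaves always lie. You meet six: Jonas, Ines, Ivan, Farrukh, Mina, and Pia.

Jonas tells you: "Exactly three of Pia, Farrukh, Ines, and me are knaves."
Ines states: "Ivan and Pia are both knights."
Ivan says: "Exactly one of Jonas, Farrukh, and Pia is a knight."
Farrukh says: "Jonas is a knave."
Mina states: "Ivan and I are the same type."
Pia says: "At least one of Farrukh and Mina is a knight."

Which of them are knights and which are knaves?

Jonas: knight, Ines: knave, Ivan: knight, Farrukh: knave, Mina: knave, Pia: knave

Consider Jonas. Suppose Jonas is a knave.
Then no assignment of the remaining roles makes every statement match its speaker's type — contradiction.
So Jonas is a knight.
With that fixed, Farrukh's statement is false, so Farrukh is a knave.
Consider Ines. Suppose Ines is a knight.
Then Jonas's statement comes out false, contradicting Jonas being a knight.
So Ines is a knave.
Consider Ivan. Suppose Ivan is a knave.
Then whichever role Mina has, Mina's statement has the wrong truth value — contradiction.
So Ivan is a knight.
Consider Mina. Suppose Mina is a knight.
Then no assignment of the remaining roles makes every statement match its speaker's type — contradiction.
So Mina is a knave.
With that fixed, Pia's statement is false, so Pia is a knave.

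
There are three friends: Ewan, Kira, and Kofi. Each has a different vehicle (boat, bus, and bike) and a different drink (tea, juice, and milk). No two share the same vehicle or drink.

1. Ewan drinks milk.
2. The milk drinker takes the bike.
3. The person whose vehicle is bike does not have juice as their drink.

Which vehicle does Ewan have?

bike

With clues 1–2, boat and bus are impossible for Ewan's vehicle.
That leaves bike.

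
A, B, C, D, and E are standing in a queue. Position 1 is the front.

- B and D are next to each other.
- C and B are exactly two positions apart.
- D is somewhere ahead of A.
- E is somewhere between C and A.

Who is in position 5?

A

With clues 1–3, B and D are ruled out for position 5.
With clues 1–4, C and E are ruled out for position 5.
So position 5 is A.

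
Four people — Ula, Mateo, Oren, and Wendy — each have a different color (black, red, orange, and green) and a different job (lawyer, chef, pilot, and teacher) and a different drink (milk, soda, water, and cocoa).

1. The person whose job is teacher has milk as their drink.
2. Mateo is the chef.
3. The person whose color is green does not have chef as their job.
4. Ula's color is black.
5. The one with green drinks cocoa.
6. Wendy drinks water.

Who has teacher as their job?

Ula

With clues 1–2, Mateo is impossible for the one with job teacher.
With clues 1–6, Oren and Wendy are impossible for the one with job teacher.
That leaves Ula.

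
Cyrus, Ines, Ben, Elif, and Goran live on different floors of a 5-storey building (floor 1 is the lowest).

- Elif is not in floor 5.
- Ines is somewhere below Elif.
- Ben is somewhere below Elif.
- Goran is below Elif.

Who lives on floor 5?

Cyrus

With clue 1, Elif is ruled out for floor 5.
With clues 1–2, Ines is ruled out for floor 5.
With clues 1–3, Ben is ruled out for floor 5.
With clues 1–4, Goran is ruled out for floor 5.
So floor 5 is Cyrus.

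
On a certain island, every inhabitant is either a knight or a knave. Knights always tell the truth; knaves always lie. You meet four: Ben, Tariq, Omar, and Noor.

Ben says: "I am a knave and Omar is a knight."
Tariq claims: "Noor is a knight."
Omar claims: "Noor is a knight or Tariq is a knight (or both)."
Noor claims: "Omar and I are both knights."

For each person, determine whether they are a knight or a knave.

Ben: knave, Tariq: knave, Omar: knave, Noor: knave

Consider Ben. Suppose Ben is a knight.
Then Ben's own statement would have to be true, but it can't be — contradiction.
So Ben is a knave.
Consider Tariq. Suppose Tariq is a knight.
Then no assignment of the remaining roles makes every statement match its speaker's type — contradiction.
So Tariq is a knave.
Consider Omar. Suppose Omar is a knight.
Then Ben's statement comes out true, contradicting Ben being a knave.
So Omar is a knave.
With that fixed, Noor's statement is false, so Noor is a knave.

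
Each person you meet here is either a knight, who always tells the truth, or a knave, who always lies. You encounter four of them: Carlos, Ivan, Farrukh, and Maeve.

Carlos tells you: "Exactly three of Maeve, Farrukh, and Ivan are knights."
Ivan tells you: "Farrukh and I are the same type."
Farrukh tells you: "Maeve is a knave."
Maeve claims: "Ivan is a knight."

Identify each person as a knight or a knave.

Consider Carlos. Suppose Carlos is a knight.
Then no assignment of the remaining roles makes every statement match its speaker's type — contradiction.
So Carlos is a knave.
Consider Ivan. Suppose Ivan is a knight.
Then no assignment of the remaining roles makes every statement match its speaker's type — contradiction.
So Ivan is a knave.
With that fixed, Maeve's statement is false, so Maeve is a knave.
With that fixed, Farrukh's statement is true, so Farrukh is a knight.

Carlos: knave, Ivan: knave, Farrukh: knight, Maeve: knave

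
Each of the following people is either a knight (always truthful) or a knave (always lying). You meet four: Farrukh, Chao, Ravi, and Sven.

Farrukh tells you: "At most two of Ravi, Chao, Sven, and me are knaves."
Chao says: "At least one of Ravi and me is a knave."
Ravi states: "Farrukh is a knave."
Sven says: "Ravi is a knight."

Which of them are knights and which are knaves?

Farrukh: knight, Chao: knight, Ravi: knave, Sven: knave

Consider Farrukh. Suppose Farrukh is a knave.
Then no assignment of the remaining roles makes every statement match its speaker's type — contradiction.
So Farrukh is a knight.
With that fixed, Ravi's statement is false, so Ravi is a knave.
With that fixed, Sven's statement is false, so Sven is a knave.
With that fixed, Chao's statement is true, so Chao is a knight.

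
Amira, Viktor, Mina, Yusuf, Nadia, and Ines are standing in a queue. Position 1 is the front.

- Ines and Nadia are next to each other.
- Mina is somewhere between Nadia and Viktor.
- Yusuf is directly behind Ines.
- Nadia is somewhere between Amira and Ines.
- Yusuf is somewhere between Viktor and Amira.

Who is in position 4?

Yusuf

With clues 1–3, Viktor is ruled out for position 4.
With clues 1–4, Amira, Ines, and Mina are ruled out for position 4.
With clues 1–5, Nadia is ruled out for position 4.
So position 4 is Yusuf.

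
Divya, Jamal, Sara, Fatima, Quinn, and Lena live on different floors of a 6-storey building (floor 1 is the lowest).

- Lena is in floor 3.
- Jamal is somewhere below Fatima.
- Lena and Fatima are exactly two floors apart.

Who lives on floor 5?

With clue 1, Lena is ruled out for floor 5.
With clues 1–3, Divya, Jamal, Quinn, and Sara are ruled out for floor 5.
So floor 5 is Fatima.

Fatima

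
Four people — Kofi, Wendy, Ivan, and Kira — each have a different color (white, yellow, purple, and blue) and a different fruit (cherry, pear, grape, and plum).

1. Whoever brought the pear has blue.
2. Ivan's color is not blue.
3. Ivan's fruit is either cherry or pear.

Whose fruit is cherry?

Ivan

With clues 1–3, Kira, Kofi, and Wendy are impossible for the one with fruit cherry.
That leaves Ivan.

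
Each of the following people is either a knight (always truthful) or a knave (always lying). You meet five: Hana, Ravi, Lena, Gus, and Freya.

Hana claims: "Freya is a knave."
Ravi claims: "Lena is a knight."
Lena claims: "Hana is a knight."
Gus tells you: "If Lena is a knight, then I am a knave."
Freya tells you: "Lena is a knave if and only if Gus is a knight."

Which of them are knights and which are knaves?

Consider Hana. Suppose Hana is a knight.
Then no assignment of the remaining roles makes every statement match its speaker's type — contradiction.
So Hana is a knave.
With that fixed, Lena's statement is false, so Lena is a knave.
With that fixed, Gus's statement is true, so Gus is a knight.
With that fixed, Freya's statement is true, so Freya is a knight.
With that fixed, Ravi's statement is false, so Ravi is a knave.

Hana: knave, Ravi: knave, Lena: knave, Gus: knight, Freya: knight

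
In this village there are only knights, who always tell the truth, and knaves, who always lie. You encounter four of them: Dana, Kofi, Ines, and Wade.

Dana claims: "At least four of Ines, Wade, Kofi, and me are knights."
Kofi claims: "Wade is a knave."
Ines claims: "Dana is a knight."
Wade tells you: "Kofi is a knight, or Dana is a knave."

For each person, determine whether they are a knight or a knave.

Consider Dana. Suppose Dana is a knight.
Then no assignment of the remaining roles makes every statement match its speaker's type — contradiction.
So Dana is a knave.
With that fixed, Ines's statement is false, so Ines is a knave.
With that fixed, Wade's statement is true, so Wade is a knight.
With that fixed, Kofi's statement is false, so Kofi is a knave.

Dana: knave, Kofi: knave, Ines: knave, Wade: knight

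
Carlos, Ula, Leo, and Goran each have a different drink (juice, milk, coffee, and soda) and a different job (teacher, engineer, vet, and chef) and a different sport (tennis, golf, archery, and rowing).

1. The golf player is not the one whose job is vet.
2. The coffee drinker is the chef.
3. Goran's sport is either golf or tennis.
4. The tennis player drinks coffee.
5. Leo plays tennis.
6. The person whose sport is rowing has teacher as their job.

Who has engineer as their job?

With clues 1–5, Leo is impossible for the one with job engineer.
With clues 1–6, Carlos and Ula are impossible for the one with job engineer.
That leaves Goran.

Goran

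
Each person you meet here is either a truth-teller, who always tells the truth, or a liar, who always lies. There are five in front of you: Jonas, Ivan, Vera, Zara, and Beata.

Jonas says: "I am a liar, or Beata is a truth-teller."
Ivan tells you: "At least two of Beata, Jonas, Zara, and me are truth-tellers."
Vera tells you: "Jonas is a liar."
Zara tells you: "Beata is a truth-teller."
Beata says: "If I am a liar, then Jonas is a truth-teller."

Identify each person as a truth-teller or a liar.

Consider Jonas. Suppose Jonas is a liar.
Then Jonas's own statement would have to be false, but it can't be — contradiction.
So Jonas is a truth-teller.
With that fixed, Vera's statement is false, so Vera is a liar.
With that fixed, Beata's statement is true, so Beata is a truth-teller.
With that fixed, Ivan's statement is true, so Ivan is a truth-teller.
With that fixed, Zara's statement is true, so Zara is a truth-teller.

Jonas: truth-teller, Ivan: truth-teller, Vera: liar, Zara: truth-teller, Beata: truth-teller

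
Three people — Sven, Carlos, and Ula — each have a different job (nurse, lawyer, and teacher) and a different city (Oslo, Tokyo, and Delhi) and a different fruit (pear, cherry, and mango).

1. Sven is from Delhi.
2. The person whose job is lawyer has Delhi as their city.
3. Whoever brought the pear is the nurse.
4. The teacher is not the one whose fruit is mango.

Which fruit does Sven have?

With clues 1–3, pear is impossible for Sven's fruit.
With clues 1–4, cherry is impossible for Sven's fruit.
That leaves mango.

mango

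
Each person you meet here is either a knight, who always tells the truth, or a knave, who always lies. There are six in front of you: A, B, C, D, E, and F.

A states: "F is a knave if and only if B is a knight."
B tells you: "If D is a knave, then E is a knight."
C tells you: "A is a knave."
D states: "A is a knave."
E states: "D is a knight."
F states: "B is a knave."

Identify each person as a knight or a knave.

A: knight, B: knave, C: knave, D: knave, E: knave, F: knight

Consider A. Suppose A is a knave.
Then no assignment of the remaining roles makes every statement match its speaker's type — contradiction.
So A is a knight.
With that fixed, C's statement is false, so C is a knave.
With that fixed, D's statement is false, so D is a knave.
With that fixed, E's statement is false, so E is a knave.
With that fixed, B's statement is false, so B is a knave.
With that fixed, F's statement is true, so F is a knight.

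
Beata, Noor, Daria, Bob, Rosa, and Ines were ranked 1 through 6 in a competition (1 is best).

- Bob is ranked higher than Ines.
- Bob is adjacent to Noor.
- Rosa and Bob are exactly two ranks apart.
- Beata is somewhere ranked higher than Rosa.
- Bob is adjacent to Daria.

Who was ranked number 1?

Beata

With clue 1, Ines is ruled out for rank 1.
With clues 1–4, Bob and Rosa are ruled out for rank 1.
With clues 1–5, Daria and Noor are ruled out for rank 1.
So rank 1 is Beata.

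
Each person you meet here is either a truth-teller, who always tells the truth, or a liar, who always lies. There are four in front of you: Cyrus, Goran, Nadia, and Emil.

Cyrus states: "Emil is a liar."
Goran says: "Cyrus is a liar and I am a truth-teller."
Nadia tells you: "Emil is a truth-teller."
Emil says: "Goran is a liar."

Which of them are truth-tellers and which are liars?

Cyrus: liar, Goran: liar, Nadia: truth-teller, Emil: truth-teller

Consider Cyrus. Suppose Cyrus is a truth-teller.
Then no assignment of the remaining roles makes every statement match its speaker's type — contradiction.
So Cyrus is a liar.
Consider Goran. Suppose Goran is a truth-teller.
Then no assignment of the remaining roles makes every statement match its speaker's type — contradiction.
So Goran is a liar.
With that fixed, Emil's statement is true, so Emil is a truth-teller.
With that fixed, Nadia's statement is true, so Nadia is a truth-teller.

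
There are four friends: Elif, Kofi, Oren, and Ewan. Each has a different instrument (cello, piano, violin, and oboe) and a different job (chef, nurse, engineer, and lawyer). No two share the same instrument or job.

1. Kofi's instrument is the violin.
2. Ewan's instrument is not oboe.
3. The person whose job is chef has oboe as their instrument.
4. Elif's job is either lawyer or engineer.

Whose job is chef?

Oren

With clues 1–3, Ewan and Kofi are impossible for the one with job chef.
With clues 1–4, Elif is impossible for the one with job chef.
That leaves Oren.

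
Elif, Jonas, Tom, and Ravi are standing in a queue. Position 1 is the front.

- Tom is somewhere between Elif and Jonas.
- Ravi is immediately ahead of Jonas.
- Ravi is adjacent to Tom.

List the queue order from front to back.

From clue 1: Tom is in {2,3}.
From clues 1–2: Elif is in {1,4}.
From clues 1–3: Elif → position 1, Tom → position 2, Ravi → position 3, Jonas → position 4.

Elif, Tom, Ravi, Jonas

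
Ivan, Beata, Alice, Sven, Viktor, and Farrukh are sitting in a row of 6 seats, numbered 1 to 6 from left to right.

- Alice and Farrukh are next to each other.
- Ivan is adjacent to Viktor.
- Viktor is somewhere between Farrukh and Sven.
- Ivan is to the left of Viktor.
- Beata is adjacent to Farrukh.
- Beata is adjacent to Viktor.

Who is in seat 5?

With clues 1–4, Ivan is ruled out for seat 5.
With clues 1–5, Alice, Beata, and Sven are ruled out for seat 5.
With clues 1–6, Viktor is ruled out for seat 5.
So seat 5 is Farrukh.

Farrukh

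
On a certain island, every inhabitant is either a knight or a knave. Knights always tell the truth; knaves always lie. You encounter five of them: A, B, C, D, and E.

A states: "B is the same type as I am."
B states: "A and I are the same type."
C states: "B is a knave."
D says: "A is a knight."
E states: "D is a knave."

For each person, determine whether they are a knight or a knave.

A: knight, B: knight, C: knave, D: knight, E: knave

Consider A. Suppose A is a knave.
Then whichever role B has, B's statement has the wrong truth value — contradiction.
So A is a knight.
With that fixed, D's statement is true, so D is a knight.
With that fixed, E's statement is false, so E is a knave.
Consider B. Suppose B is a knave.
Then A's statement comes out false, contradicting A being a knight.
So B is a knight.
With that fixed, C's statement is false, so C is a knave.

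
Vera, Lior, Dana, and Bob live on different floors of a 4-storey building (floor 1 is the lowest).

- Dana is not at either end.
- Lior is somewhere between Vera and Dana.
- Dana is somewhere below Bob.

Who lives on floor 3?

With clues 1–2, Bob and Vera are ruled out for floor 3.
With clues 1–3, Lior is ruled out for floor 3.
So floor 3 is Dana.

Dana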